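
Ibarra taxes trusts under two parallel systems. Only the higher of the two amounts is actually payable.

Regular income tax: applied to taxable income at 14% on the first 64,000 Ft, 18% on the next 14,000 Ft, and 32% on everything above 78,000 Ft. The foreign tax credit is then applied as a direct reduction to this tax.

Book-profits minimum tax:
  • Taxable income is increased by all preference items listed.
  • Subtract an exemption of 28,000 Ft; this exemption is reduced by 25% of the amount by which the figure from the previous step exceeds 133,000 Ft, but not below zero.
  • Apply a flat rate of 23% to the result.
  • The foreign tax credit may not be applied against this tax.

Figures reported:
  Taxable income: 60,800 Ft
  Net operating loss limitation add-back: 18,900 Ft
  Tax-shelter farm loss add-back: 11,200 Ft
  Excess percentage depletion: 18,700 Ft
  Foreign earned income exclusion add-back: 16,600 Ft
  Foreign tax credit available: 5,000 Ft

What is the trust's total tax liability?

22,586 Ft

Regular income tax:
  60,800 Ft × 14% = 8,512 Ft
  Less foreign tax credit 5,000 Ft → 3,512 Ft

Book-profits minimum tax:
  Adjusted income: 60,800 Ft + 18,900 Ft + 11,200 Ft + 18,700 Ft + 16,600 Ft = 126,200 Ft
  Exemption: 126,200 Ft ≤ 133,000 Ft, so full 28,000 Ft applies
  Base: 126,200 Ft − 28,000 Ft = 98,200 Ft
  98,200 Ft × 23% = 22,586 Ft

22,586 Ft > 3,512 Ft, so the book-profits minimum tax is the binding amount.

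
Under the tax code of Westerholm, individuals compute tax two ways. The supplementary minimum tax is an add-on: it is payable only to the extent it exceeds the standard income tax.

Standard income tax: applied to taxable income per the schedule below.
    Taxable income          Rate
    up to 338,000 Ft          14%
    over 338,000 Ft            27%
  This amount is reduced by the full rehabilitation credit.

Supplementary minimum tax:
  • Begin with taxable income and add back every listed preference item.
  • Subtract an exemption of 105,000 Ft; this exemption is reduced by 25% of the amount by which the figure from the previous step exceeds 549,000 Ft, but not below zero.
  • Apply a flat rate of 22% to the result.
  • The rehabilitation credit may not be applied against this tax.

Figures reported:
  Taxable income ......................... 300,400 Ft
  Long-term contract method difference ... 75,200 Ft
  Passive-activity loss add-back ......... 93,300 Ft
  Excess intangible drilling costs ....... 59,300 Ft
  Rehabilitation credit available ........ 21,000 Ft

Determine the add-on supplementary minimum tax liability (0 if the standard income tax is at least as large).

72,048 Ft

Supplementary minimum tax:
  Adjusted income: 300,400 Ft + 75,200 Ft + 93,300 Ft + 59,300 Ft = 528,200 Ft
  Exemption: 528,200 Ft ≤ 549,000 Ft, so full 105,000 Ft applies
  Base: 528,200 Ft − 105,000 Ft = 423,200 Ft
  423,200 Ft × 22% = 93,104 Ft

Standard income tax:
  300,400 Ft × 14% = 42,056 Ft
  Less rehabilitation credit 21,000 Ft → 21,056 Ft

Excess of supplementary minimum tax over standard income tax: 93,104 Ft − 21,056 Ft = 72,048 Ft.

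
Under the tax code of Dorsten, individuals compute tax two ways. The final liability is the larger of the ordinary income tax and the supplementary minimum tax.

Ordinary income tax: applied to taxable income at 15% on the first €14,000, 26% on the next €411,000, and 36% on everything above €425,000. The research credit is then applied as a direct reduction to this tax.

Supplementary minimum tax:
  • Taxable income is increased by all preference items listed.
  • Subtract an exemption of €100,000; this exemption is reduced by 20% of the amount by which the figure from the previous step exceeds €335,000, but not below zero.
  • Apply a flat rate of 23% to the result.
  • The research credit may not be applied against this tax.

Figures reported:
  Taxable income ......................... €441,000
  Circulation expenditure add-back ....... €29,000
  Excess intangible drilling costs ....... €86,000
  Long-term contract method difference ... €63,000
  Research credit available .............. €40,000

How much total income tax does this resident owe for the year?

€132,434

Ordinary income tax:
  €14,000 × 15% = €2,100
  €411,000 × 26% = €106,860
  €16,000 × 36% = €5,760
  → €114,720
  Less research credit €40,000 → €74,720

Supplementary minimum tax:
  Adjusted income: €441,000 + €29,000 + €86,000 + €63,000 = €619,000
  Exemption: €100,000 − 20% × (€619,000 − €335,000) = €100,000 − €56,800 = €43,200
  Base: €619,000 − €43,200 = €575,800
  €575,800 × 23% = €132,434

€132,434 > €74,720, so the supplementary minimum tax is the binding amount.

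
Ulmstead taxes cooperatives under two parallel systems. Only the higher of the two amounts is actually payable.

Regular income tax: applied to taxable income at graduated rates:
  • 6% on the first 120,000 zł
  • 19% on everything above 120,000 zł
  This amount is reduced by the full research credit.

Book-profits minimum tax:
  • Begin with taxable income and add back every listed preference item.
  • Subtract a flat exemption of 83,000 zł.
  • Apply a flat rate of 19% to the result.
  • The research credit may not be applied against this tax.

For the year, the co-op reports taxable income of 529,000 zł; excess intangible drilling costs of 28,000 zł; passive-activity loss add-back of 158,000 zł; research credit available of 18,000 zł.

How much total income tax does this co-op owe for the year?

120,080 zł

Regular income tax:
  120,000 zł × 6% = 7,200 zł
  409,000 zł × 19% = 77,710 zł
  → 84,910 zł
  Less research credit 18,000 zł → 66,910 zł

Book-profits minimum tax:
  Adjusted income: 529,000 zł + 28,000 zł + 158,000 zł = 715,000 zł
  Less exemption 83,000 zł → base 632,000 zł
  632,000 zł × 19% = 120,080 zł

120,080 zł > 66,910 zł, so the book-profits minimum tax is the binding amount.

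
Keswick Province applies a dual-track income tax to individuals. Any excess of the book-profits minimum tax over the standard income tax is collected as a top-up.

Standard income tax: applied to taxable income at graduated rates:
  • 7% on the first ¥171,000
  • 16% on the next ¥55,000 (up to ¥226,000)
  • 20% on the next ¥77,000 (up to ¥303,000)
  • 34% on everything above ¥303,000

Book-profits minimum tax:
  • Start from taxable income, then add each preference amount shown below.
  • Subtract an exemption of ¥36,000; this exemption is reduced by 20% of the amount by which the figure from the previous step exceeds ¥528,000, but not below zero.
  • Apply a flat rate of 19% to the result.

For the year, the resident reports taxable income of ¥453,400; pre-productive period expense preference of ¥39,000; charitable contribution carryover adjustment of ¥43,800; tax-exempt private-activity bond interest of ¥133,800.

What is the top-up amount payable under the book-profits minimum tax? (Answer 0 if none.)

Book-profits minimum tax:
  Adjusted income: ¥453,400 + ¥39,000 + ¥43,800 + ¥133,800 = ¥670,000
  Exemption: ¥36,000 − 20% × (¥670,000 − ¥528,000) = ¥36,000 − ¥28,400 = ¥7,600
  Base: ¥670,000 − ¥7,600 = ¥662,400
  ¥662,400 × 19% = ¥125,856

Standard income tax:
  ¥171,000 × 7% = ¥11,970
  ¥55,000 × 16% = ¥8,800
  ¥77,000 × 20% = ¥15,400
  ¥150,400 × 34% = ¥51,136
  → ¥87,306

Excess of book-profits minimum tax over standard income tax: ¥125,856 − ¥87,306 = ¥38,550.

¥38,550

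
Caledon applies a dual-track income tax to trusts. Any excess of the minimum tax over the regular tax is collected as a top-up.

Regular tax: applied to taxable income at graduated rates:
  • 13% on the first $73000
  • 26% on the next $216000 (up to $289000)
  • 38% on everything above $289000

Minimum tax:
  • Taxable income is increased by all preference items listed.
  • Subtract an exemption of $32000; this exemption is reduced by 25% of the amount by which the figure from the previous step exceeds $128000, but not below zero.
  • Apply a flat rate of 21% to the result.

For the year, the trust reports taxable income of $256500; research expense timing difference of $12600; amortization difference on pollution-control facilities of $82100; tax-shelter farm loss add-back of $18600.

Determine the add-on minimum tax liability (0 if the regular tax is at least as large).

$20458

Minimum tax:
  Adjusted income: $256500 + $12600 + $82100 + $18600 = $369800
  Exemption: 25% × ($369800 − $128000) = $60450 ≥ $32000, so the exemption is fully phased out
  Base: $369800 − $0 = $369800
  $369800 × 21% = $77658

Regular tax:
  $73000 × 13% = $9490
  $183500 × 26% = $47710
  → $57200

Excess of minimum tax over regular tax: $77658 − $57200 = $20458.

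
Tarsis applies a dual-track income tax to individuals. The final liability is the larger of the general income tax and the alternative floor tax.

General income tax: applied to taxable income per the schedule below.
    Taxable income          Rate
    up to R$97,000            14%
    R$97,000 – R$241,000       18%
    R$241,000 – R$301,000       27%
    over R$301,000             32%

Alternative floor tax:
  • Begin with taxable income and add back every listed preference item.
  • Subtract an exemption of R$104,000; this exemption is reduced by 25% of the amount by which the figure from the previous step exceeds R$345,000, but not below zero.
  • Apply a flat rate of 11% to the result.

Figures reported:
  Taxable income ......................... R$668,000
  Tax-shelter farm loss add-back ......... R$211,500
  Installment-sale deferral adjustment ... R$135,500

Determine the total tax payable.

R$173,140

Alternative floor tax:
  Adjusted income: R$668,000 + R$211,500 + R$135,500 = R$1,015,000
  Exemption: 25% × (R$1,015,000 − R$345,000) = R$167,500 ≥ R$104,000, so the exemption is fully phased out
  Base: R$1,015,000 − R$0 = R$1,015,000
  R$1,015,000 × 11% = R$111,650

General income tax:
  R$97,000 × 14% = R$13,580
  R$144,000 × 18% = R$25,920
  R$60,000 × 27% = R$16,200
  R$367,000 × 32% = R$117,440
  → R$173,140

R$173,140 > R$111,650, so the general income tax governs.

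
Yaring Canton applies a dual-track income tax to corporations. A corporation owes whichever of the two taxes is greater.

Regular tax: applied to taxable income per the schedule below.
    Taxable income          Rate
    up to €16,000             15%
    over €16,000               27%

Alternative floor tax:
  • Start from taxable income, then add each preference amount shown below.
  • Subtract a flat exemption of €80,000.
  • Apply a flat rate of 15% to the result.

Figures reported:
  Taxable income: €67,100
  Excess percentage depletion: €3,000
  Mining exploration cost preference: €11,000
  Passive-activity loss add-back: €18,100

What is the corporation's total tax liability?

€16,197

Alternative floor tax:
  Adjusted income: €67,100 + €3,000 + €11,000 + €18,100 = €99,200
  Less exemption €80,000 → base €19,200
  €19,200 × 15% = €2,880

Regular tax:
  €16,000 × 15% = €2,400
  €51,100 × 27% = €13,797
  → €16,197

€16,197 > €2,880, so the regular tax governs.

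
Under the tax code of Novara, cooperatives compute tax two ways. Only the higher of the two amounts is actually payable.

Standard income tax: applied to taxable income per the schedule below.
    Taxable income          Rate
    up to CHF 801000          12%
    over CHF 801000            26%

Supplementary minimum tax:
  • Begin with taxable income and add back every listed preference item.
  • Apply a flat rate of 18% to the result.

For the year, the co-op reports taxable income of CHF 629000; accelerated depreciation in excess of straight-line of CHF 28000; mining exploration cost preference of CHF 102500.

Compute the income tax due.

CHF 136710

Standard income tax:
  CHF 629000 × 12% = CHF 75480

Supplementary minimum tax:
  Adjusted income: CHF 629000 + CHF 28000 + CHF 102500 = CHF 759500
  CHF 759500 × 18% = CHF 136710

CHF 136710 > CHF 75480, so the supplementary minimum tax is the binding amount.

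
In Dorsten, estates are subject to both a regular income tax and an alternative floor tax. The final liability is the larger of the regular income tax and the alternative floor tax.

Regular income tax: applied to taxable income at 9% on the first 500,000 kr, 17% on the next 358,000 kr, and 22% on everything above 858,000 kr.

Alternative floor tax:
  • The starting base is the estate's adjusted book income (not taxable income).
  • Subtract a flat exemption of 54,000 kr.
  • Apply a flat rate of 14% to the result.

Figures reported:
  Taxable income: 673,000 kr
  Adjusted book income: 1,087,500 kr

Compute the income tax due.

144,690 kr

Alternative floor tax:
  Base (adjusted book income): 1,087,500 kr
  Less exemption 54,000 kr → base 1,033,500 kr
  1,033,500 kr × 14% = 144,690 kr

Regular income tax:
  500,000 kr × 9% = 45,000 kr
  173,000 kr × 17% = 29,410 kr
  → 74,410 kr

144,690 kr > 74,410 kr, so the alternative floor tax is the binding amount.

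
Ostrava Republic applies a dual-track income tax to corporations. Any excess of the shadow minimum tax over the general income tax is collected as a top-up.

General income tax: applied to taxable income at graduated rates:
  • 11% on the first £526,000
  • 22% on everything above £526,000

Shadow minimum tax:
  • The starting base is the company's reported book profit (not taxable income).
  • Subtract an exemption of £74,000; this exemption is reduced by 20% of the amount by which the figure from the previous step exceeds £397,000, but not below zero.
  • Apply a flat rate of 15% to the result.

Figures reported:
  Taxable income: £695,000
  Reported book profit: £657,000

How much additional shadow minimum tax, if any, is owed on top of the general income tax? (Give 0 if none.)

Shadow minimum tax:
  Base (reported book profit): £657,000
  Exemption: £74,000 − 20% × (£657,000 − £397,000) = £74,000 − £52,000 = £22,000
  Base: £657,000 − £22,000 = £635,000
  £635,000 × 15% = £95,250

General income tax:
  £526,000 × 11% = £57,860
  £169,000 × 22% = £37,180
  → £95,040

Excess of shadow minimum tax over general income tax: £95,250 − £95,040 = £210.

£210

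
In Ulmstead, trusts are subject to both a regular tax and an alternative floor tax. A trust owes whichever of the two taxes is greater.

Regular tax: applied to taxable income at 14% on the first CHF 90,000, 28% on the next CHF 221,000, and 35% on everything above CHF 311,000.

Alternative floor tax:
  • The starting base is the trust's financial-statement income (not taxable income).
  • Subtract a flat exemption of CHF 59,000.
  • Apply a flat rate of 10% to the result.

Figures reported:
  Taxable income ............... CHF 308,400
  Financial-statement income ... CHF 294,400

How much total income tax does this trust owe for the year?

Alternative floor tax:
  Base (financial-statement income): CHF 294,400
  Less exemption CHF 59,000 → base CHF 235,400
  CHF 235,400 × 10% = CHF 23,540

Regular tax:
  CHF 90,000 × 14% = CHF 12,600
  CHF 218,400 × 28% = CHF 61,152
  → CHF 73,752

CHF 73,752 > CHF 23,540, so the regular tax governs.

CHF 73,752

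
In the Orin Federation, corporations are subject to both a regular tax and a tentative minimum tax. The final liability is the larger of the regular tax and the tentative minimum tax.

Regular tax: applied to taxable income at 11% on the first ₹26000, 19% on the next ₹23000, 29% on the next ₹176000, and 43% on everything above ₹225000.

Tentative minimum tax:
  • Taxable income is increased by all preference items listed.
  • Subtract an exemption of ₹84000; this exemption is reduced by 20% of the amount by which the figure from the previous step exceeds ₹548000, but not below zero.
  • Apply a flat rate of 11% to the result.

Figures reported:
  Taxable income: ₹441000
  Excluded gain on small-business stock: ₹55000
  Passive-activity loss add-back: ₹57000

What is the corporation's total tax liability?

₹151150

Tentative minimum tax:
  Adjusted income: ₹441000 + ₹55000 + ₹57000 = ₹553000
  Exemption: ₹84000 − 20% × (₹553000 − ₹548000) = ₹84000 − ₹1000 = ₹83000
  Base: ₹553000 − ₹83000 = ₹470000
  ₹470000 × 11% = ₹51700

Regular tax:
  ₹26000 × 11% = ₹2860
  ₹23000 × 19% = ₹4370
  ₹176000 × 29% = ₹51040
  ₹216000 × 43% = ₹92880
  → ₹151150

₹151150 > ₹51700, so the regular tax governs.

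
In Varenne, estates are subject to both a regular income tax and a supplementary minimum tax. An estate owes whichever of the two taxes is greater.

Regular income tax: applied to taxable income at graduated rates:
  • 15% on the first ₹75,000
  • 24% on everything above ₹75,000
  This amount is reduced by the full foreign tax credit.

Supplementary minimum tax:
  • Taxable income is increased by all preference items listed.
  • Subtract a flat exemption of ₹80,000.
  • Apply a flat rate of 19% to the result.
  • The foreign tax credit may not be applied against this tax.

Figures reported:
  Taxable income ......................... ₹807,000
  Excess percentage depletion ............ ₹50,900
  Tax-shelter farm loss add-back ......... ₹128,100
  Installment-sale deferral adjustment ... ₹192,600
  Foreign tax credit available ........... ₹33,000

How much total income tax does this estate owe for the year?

Supplementary minimum tax:
  Adjusted income: ₹807,000 + ₹50,900 + ₹128,100 + ₹192,600 = ₹1,178,600
  Less exemption ₹80,000 → base ₹1,098,600
  ₹1,098,600 × 19% = ₹208,734

Regular income tax:
  ₹75,000 × 15% = ₹11,250
  ₹732,000 × 24% = ₹175,680
  → ₹186,930
  Less foreign tax credit ₹33,000 → ₹153,930

₹208,734 > ₹153,930, so the supplementary minimum tax is the binding amount.

₹208,734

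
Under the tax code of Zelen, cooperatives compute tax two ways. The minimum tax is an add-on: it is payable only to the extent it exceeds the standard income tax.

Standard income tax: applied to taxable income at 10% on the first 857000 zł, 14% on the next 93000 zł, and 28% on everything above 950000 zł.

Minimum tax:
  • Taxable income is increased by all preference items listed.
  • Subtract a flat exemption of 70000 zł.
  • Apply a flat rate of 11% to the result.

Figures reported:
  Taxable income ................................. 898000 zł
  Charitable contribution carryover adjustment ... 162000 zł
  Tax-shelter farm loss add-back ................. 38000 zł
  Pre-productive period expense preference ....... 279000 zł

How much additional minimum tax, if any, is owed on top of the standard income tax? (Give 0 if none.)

Minimum tax:
  Adjusted income: 898000 zł + 162000 zł + 38000 zł + 279000 zł = 1377000 zł
  Less exemption 70000 zł → base 1307000 zł
  1307000 zł × 11% = 143770 zł

Standard income tax:
  857000 zł × 10% = 85700 zł
  41000 zł × 14% = 5740 zł
  → 91440 zł

Excess of minimum tax over standard income tax: 143770 zł − 91440 zł = 52330 zł.

52330 zł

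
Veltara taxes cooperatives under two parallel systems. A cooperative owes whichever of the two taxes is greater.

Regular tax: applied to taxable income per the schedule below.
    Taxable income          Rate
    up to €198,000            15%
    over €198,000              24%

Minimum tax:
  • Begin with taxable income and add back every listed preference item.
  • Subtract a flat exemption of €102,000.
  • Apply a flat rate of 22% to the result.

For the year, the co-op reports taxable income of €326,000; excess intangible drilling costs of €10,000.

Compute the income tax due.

Minimum tax:
  Adjusted income: €326,000 + €10,000 = €336,000
  Less exemption €102,000 → base €234,000
  €234,000 × 22% = €51,480

Regular tax:
  €198,000 × 15% = €29,700
  €128,000 × 24% = €30,720
  → €60,420

€60,420 > €51,480, so the regular tax governs.

€60,420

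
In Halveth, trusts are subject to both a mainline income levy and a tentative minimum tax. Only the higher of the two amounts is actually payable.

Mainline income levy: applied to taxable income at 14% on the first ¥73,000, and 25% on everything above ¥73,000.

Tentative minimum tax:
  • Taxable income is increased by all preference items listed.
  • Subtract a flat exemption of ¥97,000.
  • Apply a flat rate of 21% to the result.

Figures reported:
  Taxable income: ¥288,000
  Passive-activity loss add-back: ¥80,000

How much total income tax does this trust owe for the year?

Mainline income levy:
  ¥73,000 × 14% = ¥10,220
  ¥215,000 × 25% = ¥53,750
  → ¥63,970

Tentative minimum tax:
  Adjusted income: ¥288,000 + ¥80,000 = ¥368,000
  Less exemption ¥97,000 → base ¥271,000
  ¥271,000 × 21% = ¥56,910

¥63,970 > ¥56,910, so the mainline income levy governs.

¥63,970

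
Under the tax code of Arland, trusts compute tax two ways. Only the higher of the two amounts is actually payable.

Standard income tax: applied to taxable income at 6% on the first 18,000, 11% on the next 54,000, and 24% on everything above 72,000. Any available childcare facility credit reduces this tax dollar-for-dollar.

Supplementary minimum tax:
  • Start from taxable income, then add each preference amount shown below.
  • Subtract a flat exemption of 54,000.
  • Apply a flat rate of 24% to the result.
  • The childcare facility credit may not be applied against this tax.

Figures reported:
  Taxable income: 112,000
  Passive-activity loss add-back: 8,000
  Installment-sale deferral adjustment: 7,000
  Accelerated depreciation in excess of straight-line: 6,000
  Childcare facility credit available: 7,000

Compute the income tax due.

18,960

Supplementary minimum tax:
  Adjusted income: 112,000 + 8,000 + 7,000 + 6,000 = 133,000
  Less exemption 54,000 → base 79,000
  79,000 × 24% = 18,960

Standard income tax:
  18,000 × 6% = 1,080
  54,000 × 11% = 5,940
  40,000 × 24% = 9,600
  → 16,620
  Less childcare facility credit 7,000 → 9,620

18,960 > 9,620, so the supplementary minimum tax is the binding amount.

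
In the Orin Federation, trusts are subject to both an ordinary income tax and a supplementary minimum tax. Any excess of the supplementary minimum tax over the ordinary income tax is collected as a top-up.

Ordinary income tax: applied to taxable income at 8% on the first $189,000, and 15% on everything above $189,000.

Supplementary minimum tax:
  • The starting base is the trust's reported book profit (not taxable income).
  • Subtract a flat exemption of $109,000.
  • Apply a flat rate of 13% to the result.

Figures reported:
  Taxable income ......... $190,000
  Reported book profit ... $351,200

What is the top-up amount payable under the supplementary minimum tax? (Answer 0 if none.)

Ordinary income tax:
  $189,000 × 8% = $15,120
  $1,000 × 15% = $150
  → $15,270

Supplementary minimum tax:
  Base (reported book profit): $351,200
  Less exemption $109,000 → base $242,200
  $242,200 × 13% = $31,486

Excess of supplementary minimum tax over ordinary income tax: $31,486 − $15,270 = $16,216.

$16,216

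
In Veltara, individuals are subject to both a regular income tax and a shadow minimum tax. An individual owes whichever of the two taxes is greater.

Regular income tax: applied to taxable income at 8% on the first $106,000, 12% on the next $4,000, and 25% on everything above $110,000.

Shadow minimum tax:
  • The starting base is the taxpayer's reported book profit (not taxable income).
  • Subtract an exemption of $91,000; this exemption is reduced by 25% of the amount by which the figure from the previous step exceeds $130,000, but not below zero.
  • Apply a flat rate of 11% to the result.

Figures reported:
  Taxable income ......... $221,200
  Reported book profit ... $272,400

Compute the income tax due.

Shadow minimum tax:
  Base (reported book profit): $272,400
  Exemption: $91,000 − 25% × ($272,400 − $130,000) = $91,000 − $35,600 = $55,400
  Base: $272,400 − $55,400 = $217,000
  $217,000 × 11% = $23,870

Regular income tax:
  $106,000 × 8% = $8,480
  $4,000 × 12% = $480
  $111,200 × 25% = $27,800
  → $36,760

$36,760 > $23,870, so the regular income tax governs.

$36,760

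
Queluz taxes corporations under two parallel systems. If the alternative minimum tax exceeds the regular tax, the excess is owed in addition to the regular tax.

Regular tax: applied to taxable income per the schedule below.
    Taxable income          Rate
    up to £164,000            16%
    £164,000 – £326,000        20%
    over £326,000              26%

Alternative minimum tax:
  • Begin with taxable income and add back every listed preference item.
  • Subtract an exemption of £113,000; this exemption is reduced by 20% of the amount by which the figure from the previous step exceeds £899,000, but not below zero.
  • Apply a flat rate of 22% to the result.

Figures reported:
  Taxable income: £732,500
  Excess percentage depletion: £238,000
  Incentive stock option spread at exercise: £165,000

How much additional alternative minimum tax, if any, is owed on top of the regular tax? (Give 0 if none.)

£71,026

Alternative minimum tax:
  Adjusted income: £732,500 + £238,000 + £165,000 = £1,135,500
  Exemption: £113,000 − 20% × (£1,135,500 − £899,000) = £113,000 − £47,300 = £65,700
  Base: £1,135,500 − £65,700 = £1,069,800
  £1,069,800 × 22% = £235,356

Regular tax:
  £164,000 × 16% = £26,240
  £162,000 × 20% = £32,400
  £406,500 × 26% = £105,690
  → £164,330

Excess of alternative minimum tax over regular tax: £235,356 − £164,330 = £71,026.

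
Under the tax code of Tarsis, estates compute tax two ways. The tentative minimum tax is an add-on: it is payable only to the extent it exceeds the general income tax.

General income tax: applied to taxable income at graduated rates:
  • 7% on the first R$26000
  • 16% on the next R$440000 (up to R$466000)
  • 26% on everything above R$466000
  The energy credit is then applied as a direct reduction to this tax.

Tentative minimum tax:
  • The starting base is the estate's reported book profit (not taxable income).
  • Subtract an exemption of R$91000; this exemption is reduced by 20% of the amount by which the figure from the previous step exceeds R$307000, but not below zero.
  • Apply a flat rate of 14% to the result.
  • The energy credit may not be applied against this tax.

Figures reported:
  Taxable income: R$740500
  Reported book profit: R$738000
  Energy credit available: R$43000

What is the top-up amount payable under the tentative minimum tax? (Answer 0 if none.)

R$2058

Tentative minimum tax:
  Base (reported book profit): R$738000
  Exemption: R$91000 − 20% × (R$738000 − R$307000) = R$91000 − R$86200 = R$4800
  Base: R$738000 − R$4800 = R$733200
  R$733200 × 14% = R$102648

General income tax:
  R$26000 × 7% = R$1820
  R$440000 × 16% = R$70400
  R$274500 × 26% = R$71370
  → R$143590
  Less energy credit R$43000 → R$100590

Excess of tentative minimum tax over general income tax: R$102648 − R$100590 = R$2058.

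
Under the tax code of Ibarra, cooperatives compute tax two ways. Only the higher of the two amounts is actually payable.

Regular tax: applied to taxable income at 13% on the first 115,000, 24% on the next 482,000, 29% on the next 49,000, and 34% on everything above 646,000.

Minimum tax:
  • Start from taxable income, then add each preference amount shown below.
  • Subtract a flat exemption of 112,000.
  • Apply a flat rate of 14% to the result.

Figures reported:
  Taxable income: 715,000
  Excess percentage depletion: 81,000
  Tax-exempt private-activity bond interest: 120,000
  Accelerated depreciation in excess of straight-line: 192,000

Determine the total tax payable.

168,300

Minimum tax:
  Adjusted income: 715,000 + 81,000 + 120,000 + 192,000 = 1,108,000
  Less exemption 112,000 → base 996,000
  996,000 × 14% = 139,440

Regular tax:
  115,000 × 13% = 14,950
  482,000 × 24% = 115,680
  49,000 × 29% = 14,210
  69,000 × 34% = 23,460
  → 168,300

168,300 > 139,440, so the regular tax governs.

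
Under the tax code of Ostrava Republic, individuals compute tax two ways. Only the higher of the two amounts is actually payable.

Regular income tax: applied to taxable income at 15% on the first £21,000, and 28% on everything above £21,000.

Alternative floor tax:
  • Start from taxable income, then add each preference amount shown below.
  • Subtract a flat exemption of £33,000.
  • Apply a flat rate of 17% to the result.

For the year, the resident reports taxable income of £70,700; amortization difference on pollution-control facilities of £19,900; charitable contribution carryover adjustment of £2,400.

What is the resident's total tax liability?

Alternative floor tax:
  Adjusted income: £70,700 + £19,900 + £2,400 = £93,000
  Less exemption £33,000 → base £60,000
  £60,000 × 17% = £10,200

Regular income tax:
  £21,000 × 15% = £3,150
  £49,700 × 28% = £13,916
  → £17,066

£17,066 > £10,200, so the regular income tax governs.

£17,066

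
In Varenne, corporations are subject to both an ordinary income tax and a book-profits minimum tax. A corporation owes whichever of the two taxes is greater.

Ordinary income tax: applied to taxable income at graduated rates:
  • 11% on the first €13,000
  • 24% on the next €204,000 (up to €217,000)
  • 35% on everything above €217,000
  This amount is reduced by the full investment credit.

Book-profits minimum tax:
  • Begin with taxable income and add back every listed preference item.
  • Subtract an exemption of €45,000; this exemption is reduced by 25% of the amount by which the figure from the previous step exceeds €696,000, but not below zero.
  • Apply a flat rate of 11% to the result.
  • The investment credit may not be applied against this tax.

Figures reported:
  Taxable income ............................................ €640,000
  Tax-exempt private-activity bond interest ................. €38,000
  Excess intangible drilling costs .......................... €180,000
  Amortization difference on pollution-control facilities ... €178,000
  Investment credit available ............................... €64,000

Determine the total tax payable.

Book-profits minimum tax:
  Adjusted income: €640,000 + €38,000 + €180,000 + €178,000 = €1,036,000
  Exemption: 25% × (€1,036,000 − €696,000) = €85,000 ≥ €45,000, so the exemption is fully phased out
  Base: €1,036,000 − €0 = €1,036,000
  €1,036,000 × 11% = €113,960

Ordinary income tax:
  €13,000 × 11% = €1,430
  €204,000 × 24% = €48,960
  €423,000 × 35% = €148,050
  → €198,440
  Less investment credit €64,000 → €134,440

€134,440 > €113,960, so the ordinary income tax governs.

€134,440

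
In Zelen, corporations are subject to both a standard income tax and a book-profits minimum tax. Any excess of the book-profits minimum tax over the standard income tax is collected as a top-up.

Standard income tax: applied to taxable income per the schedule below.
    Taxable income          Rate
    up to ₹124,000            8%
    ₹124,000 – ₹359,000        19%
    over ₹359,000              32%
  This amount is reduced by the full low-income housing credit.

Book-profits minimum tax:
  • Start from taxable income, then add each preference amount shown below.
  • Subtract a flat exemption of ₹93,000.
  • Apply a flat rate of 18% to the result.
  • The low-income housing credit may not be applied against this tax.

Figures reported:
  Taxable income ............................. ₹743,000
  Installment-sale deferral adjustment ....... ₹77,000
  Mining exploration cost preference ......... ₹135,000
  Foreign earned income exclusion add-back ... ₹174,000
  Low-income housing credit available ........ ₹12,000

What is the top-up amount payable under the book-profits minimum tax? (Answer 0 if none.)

Standard income tax:
  ₹124,000 × 8% = ₹9,920
  ₹235,000 × 19% = ₹44,650
  ₹384,000 × 32% = ₹122,880
  → ₹177,450
  Less low-income housing credit ₹12,000 → ₹165,450

Book-profits minimum tax:
  Adjusted income: ₹743,000 + ₹77,000 + ₹135,000 + ₹174,000 = ₹1,129,000
  Less exemption ₹93,000 → base ₹1,036,000
  ₹1,036,000 × 18% = ₹186,480

Excess of book-profits minimum tax over standard income tax: ₹186,480 − ₹165,450 = ₹21,030.

₹21,030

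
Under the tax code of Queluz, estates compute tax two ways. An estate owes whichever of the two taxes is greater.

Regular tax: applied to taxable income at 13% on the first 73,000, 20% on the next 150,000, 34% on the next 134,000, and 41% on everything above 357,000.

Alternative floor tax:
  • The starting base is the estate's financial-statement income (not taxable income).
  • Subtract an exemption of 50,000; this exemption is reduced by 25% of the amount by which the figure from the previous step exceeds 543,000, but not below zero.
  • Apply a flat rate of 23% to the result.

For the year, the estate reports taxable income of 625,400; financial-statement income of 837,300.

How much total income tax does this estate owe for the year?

195,094

Alternative floor tax:
  Base (financial-statement income): 837,300
  Exemption: 25% × (837,300 − 543,000) = 73,575 ≥ 50,000, so the exemption is fully phased out
  Base: 837,300 − 0 = 837,300
  837,300 × 23% = 192,579

Regular tax:
  73,000 × 13% = 9,490
  150,000 × 20% = 30,000
  134,000 × 34% = 45,560
  268,400 × 41% = 110,044
  → 195,094

195,094 > 192,579, so the regular tax governs.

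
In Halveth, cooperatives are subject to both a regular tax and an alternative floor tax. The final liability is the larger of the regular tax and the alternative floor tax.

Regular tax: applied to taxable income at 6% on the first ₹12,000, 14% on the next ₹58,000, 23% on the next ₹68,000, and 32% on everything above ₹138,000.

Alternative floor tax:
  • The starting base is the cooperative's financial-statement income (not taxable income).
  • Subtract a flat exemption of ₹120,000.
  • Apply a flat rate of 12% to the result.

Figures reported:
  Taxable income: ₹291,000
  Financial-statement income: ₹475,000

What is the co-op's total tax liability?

Regular tax:
  ₹12,000 × 6% = ₹720
  ₹58,000 × 14% = ₹8,120
  ₹68,000 × 23% = ₹15,640
  ₹153,000 × 32% = ₹48,960
  → ₹73,440

Alternative floor tax:
  Base (financial-statement income): ₹475,000
  Less exemption ₹120,000 → base ₹355,000
  ₹355,000 × 12% = ₹42,600

₹73,440 > ₹42,600, so the regular tax governs.

₹73,440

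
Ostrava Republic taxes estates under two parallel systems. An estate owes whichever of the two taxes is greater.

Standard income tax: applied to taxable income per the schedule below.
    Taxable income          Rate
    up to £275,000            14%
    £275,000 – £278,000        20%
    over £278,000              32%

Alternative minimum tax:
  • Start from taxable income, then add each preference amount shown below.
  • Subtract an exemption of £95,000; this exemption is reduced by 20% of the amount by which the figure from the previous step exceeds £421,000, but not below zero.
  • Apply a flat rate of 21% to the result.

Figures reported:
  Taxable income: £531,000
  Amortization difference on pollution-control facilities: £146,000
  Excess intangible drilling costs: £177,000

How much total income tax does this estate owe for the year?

Alternative minimum tax:
  Adjusted income: £531,000 + £146,000 + £177,000 = £854,000
  Exemption: £95,000 − 20% × (£854,000 − £421,000) = £95,000 − £86,600 = £8,400
  Base: £854,000 − £8,400 = £845,600
  £845,600 × 21% = £177,576

Standard income tax:
  £275,000 × 14% = £38,500
  £3,000 × 20% = £600
  £253,000 × 32% = £80,960
  → £120,060

£177,576 > £120,060, so the alternative minimum tax is the binding amount.

£177,576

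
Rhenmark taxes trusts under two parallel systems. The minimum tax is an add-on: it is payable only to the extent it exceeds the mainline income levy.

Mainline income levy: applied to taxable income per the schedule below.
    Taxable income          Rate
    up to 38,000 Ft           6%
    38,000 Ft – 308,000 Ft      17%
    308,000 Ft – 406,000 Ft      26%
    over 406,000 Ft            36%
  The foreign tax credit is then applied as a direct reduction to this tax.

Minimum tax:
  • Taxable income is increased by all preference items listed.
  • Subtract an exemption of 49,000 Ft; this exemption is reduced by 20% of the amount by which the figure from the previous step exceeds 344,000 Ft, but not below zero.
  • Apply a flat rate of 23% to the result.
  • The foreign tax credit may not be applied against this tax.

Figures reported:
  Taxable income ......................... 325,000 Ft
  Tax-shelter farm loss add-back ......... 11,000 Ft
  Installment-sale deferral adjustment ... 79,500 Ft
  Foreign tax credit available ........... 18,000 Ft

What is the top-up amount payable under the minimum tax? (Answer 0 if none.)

Mainline income levy:
  38,000 Ft × 6% = 2,280 Ft
  270,000 Ft × 17% = 45,900 Ft
  17,000 Ft × 26% = 4,420 Ft
  → 52,600 Ft
  Less foreign tax credit 18,000 Ft → 34,600 Ft

Minimum tax:
  Adjusted income: 325,000 Ft + 11,000 Ft + 79,500 Ft = 415,500 Ft
  Exemption: 49,000 Ft − 20% × (415,500 Ft − 344,000 Ft) = 49,000 Ft − 14,300 Ft = 34,700 Ft
  Base: 415,500 Ft − 34,700 Ft = 380,800 Ft
  380,800 Ft × 23% = 87,584 Ft

Excess of minimum tax over mainline income levy: 87,584 Ft − 34,600 Ft = 52,984 Ft.

52,984 Ft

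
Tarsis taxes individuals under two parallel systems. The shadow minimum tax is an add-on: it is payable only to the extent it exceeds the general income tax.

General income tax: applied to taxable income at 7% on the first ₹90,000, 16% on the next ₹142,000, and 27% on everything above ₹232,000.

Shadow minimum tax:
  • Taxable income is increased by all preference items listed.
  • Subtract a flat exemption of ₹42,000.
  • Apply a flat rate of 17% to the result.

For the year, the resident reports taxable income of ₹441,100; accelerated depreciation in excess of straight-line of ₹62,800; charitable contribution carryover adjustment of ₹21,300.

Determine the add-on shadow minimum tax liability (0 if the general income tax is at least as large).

₹0

General income tax:
  ₹90,000 × 7% = ₹6,300
  ₹142,000 × 16% = ₹22,720
  ₹209,100 × 27% = ₹56,457
  → ₹85,477

Shadow minimum tax:
  Adjusted income: ₹441,100 + ₹62,800 + ₹21,300 = ₹525,200
  Less exemption ₹42,000 → base ₹483,200
  ₹483,200 × 17% = ₹82,144

₹82,144 ≤ ₹85,477, so no add-on is due.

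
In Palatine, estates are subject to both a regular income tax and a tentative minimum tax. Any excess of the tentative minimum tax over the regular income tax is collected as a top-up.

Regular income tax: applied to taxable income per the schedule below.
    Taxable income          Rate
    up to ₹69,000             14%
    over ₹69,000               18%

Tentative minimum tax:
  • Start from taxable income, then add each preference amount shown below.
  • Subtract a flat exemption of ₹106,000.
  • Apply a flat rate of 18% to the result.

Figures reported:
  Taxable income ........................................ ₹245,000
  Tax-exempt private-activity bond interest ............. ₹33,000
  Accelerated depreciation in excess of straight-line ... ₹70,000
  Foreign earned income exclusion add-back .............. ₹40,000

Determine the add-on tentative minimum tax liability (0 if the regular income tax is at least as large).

₹9,420

Tentative minimum tax:
  Adjusted income: ₹245,000 + ₹33,000 + ₹70,000 + ₹40,000 = ₹388,000
  Less exemption ₹106,000 → base ₹282,000
  ₹282,000 × 18% = ₹50,760

Regular income tax:
  ₹69,000 × 14% = ₹9,660
  ₹176,000 × 18% = ₹31,680
  → ₹41,340

Excess of tentative minimum tax over regular income tax: ₹50,760 − ₹41,340 = ₹9,420.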